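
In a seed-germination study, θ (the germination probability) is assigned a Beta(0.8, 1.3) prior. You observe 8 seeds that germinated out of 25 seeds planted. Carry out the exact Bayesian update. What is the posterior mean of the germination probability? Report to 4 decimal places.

0.3247

The Beta prior is conjugate to a Binomial/Bernoulli likelihood; the update adds successes to α and failures to β.
Posterior: Beta(α+k, β+n−k) = Beta(0.8+8, 1.3+17) = Beta(8.8, 18.3).
Posterior mean = α/(α+β) = 8.8/27.1 = 0.3247.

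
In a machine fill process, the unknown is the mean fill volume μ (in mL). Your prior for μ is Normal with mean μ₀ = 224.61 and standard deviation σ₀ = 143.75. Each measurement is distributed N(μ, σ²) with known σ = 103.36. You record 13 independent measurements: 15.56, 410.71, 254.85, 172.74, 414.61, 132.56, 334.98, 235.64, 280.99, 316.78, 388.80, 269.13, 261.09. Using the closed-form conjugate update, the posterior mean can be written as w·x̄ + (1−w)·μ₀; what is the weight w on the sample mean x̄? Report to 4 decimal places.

0.9618

For Normal data with known variance σ², a Normal(μ₀, σ₀²) prior on μ is conjugate. Posterior precision = 1/σ₀² + n/σ²; posterior mean is the precision-weighted average of μ₀ and x̄.
σ₀² = 143.75² = 20664.0625, σ² = 103.36² = 10683.2896. Prior precision 1/σ₀² = 1/20664.0625; data precision n/σ² = 13/10683.2896.
w = (n/σ²)/(1/σ₀² + n/σ²) = n·σ₀²/(σ² + n·σ₀²) = 13·20664.0625/(10683.2896 + 13·20664.0625) = 268632.8125/279316.1021 = 0.9618.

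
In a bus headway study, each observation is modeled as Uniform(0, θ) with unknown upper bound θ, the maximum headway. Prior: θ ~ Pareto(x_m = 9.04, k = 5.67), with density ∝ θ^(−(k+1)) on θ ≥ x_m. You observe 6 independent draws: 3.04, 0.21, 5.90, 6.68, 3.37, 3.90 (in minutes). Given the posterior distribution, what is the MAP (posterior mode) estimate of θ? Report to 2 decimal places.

9.04

A Pareto(scale x_m, shape k) prior on the upper bound θ of Uniform(0, θ) is conjugate: posterior is Pareto(max(x_m, max xᵢ), k + n).
Sample maximum = 6.68; prior scale x_m = 9.04 → posterior scale = max = 9.04.
Posterior shape = 5.67 + 6 = 11.67.
The Pareto density is decreasing on [x_m, ∞), so the mode is x_m = 9.04.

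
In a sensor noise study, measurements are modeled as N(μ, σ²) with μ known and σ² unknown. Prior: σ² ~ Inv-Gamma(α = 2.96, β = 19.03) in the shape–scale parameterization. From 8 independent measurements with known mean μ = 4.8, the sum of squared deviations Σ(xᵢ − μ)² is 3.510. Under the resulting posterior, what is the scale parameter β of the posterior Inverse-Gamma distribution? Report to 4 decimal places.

20.7850

With known mean μ and an Inverse-Gamma(α, β) prior on σ², the Normal likelihood is conjugate: posterior is Inv-Gamma(α + n/2, β + Σ(xᵢ−μ)²/2).
Posterior: Inv-Gamma(2.96 + 8/2, 19.03 + 3.510/2) = Inv-Gamma(6.96, 20.7850).
Posterior β = 20.7850.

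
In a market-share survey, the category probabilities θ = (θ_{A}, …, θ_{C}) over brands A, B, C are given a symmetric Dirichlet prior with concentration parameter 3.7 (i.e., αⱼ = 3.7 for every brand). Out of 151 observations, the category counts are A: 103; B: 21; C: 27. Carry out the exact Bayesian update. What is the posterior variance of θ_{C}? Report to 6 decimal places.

0.000941

The Dirichlet prior is conjugate to the Multinomial likelihood: each posterior αⱼ = prior αⱼ + observed count nⱼ.
Posterior concentration: (106.7, 24.7, 30.7), total = 162.1.
Var[θ_j] = α_j(Σα−α_j)/((Σα)²(Σα+1)) = 30.7·131.4/(162.1²·163.1) = 0.000941.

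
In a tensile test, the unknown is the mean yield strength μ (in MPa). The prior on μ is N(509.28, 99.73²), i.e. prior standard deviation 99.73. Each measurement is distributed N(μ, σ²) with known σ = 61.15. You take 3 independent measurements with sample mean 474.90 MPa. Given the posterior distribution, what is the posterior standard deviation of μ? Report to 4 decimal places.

For Normal data with known variance σ², a Normal(μ₀, σ₀²) prior on μ is conjugate. Posterior precision = 1/σ₀² + n/σ²; posterior mean is the precision-weighted average of μ₀ and x̄.
σ₀² = 99.73² = 9946.0729, σ² = 61.15² = 3739.3225; σ² + n·σ₀² = 3739.3225 + 3·9946.0729 = 33577.5412.
Posterior precision = 1/σ₀² + n/σ² = 1/9946.0729 + 3/3739.3225 = (σ² + n·σ₀²)/(σ₀²σ²) = 33577.5412/(9946.0729·3739.3225); posterior variance σₙ² = σ₀²σ²/(σ² + n·σ₀²) = 9946.0729·3739.3225/33577.5412 = 1107.632449.
Posterior SD = √σₙ² = √(9946.0729·3739.3225/33577.5412) = 33.2811.

33.2811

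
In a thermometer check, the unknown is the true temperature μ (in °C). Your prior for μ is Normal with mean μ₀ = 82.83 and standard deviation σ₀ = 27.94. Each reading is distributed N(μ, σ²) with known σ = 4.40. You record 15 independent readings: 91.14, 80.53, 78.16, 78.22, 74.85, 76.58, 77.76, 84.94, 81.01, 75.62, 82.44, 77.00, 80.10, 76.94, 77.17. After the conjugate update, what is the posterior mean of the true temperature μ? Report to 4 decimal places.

79.5028

For Normal data with known variance σ², a Normal(μ₀, σ₀²) prior on μ is conjugate. Posterior precision = 1/σ₀² + n/σ²; posterior mean is the precision-weighted average of μ₀ and x̄.
Σxᵢ = 91.14 + 80.53 + 78.16 + 78.22 + 74.85 + 76.58 + 77.76 + 84.94 + 81.01 + 75.62 + 82.44 + 77.00 + 80.10 + 76.94 + 77.17 = 1192.46, so n·x̄ = 1192.46.
σ₀² = 27.94² = 780.6436, σ² = 4.40² = 19.36; σ² + n·σ₀² = 19.36 + 15·780.6436 = 11729.014.
Posterior mean = (μ₀/σ₀² + n·x̄/σ²)/(1/σ₀² + n/σ²) = (σ²·μ₀ + σ₀²·n·x̄)/(σ² + n·σ₀²) = (19.36·82.83 + 780.6436·1192.46)/11729.014 = 932489.856056/11729.014 = 79.5028.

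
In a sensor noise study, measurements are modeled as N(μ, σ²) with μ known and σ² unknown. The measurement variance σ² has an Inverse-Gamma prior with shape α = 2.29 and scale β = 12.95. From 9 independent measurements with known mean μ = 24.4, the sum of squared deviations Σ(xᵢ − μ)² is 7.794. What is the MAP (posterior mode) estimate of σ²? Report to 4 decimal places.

2.1626

With known mean μ and an Inverse-Gamma(α, β) prior on σ², the Normal likelihood is conjugate: posterior is Inv-Gamma(α + n/2, β + Σ(xᵢ−μ)²/2).
Posterior: Inv-Gamma(2.29 + 9/2, 12.95 + 7.794/2) = Inv-Gamma(6.79, 16.8470).
Mode = β/(α+1) = 16.8470/7.79 = 2.1626.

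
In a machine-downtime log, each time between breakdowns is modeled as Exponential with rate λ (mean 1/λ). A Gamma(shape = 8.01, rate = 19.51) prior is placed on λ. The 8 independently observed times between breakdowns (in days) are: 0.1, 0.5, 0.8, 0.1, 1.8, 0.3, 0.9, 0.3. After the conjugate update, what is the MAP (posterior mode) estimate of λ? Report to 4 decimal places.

0.6174

With a Gamma(shape α, rate β) prior on the exponential rate λ, the posterior after n observations with total T = Σxᵢ is Gamma(α+n, β+T).
Sum of observations T = 4.8 days; n = 8.
Posterior: Gamma(8.01+8, 19.51+4.8) = Gamma(16.01, 24.31).
Mode = (α−1)/β = 0.6174.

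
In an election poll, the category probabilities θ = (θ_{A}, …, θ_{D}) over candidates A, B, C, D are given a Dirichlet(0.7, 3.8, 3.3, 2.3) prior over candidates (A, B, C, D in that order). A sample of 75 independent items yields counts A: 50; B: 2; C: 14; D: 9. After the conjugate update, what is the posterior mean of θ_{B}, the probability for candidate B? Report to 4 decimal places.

0.0682

The Dirichlet prior is conjugate to the Multinomial likelihood: each posterior αⱼ = prior αⱼ + observed count nⱼ.
Posterior concentration: (50.7, 5.8, 17.3, 11.3), total = 85.1.
E[θ_{B}|data] = α_{B}/Σα = 5.8/85.1 = 0.0682.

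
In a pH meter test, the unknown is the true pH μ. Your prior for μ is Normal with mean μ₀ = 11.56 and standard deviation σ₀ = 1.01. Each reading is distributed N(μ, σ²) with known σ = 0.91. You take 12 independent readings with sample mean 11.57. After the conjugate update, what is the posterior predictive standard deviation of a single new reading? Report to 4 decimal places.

For Normal data with known variance σ², a Normal(μ₀, σ₀²) prior on μ is conjugate. Posterior precision = 1/σ₀² + n/σ²; posterior mean is the precision-weighted average of μ₀ and x̄.
σ₀² = 1.01² = 1.0201, σ² = 0.91² = 0.8281; σ² + n·σ₀² = 0.8281 + 12·1.0201 = 13.0693.
Posterior precision = 1/σ₀² + n/σ² = 1/1.0201 + 12/0.8281 = (σ² + n·σ₀²)/(σ₀²σ²) = 13.0693/(1.0201·0.8281); posterior variance σₙ² = σ₀²σ²/(σ² + n·σ₀²) = 1.0201·0.8281/13.0693 = 0.064636.
Predictive variance for one new observation = σₙ² + σ² = 1.0201·0.8281/13.0693 + 0.8281 = σ²·(σ₀² + 13.0693)/13.0693 = 0.8281·14.0894/13.0693 = 0.892736; SD = √(0.8281·14.0894/13.0693) = 0.9448.

0.9448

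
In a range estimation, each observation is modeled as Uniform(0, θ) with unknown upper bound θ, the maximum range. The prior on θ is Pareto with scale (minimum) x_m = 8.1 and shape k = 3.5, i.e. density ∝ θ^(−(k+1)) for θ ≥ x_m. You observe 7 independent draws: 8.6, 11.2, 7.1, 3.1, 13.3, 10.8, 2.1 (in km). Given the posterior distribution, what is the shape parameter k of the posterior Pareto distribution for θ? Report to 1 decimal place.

A Pareto(scale x_m, shape k) prior on the upper bound θ of Uniform(0, θ) is conjugate: posterior is Pareto(max(x_m, max xᵢ), k + n).
Sample maximum = 13.3; prior scale x_m = 8.1 → posterior scale = max = 13.3.
Posterior shape = 3.5 + 7 = 10.5.
Posterior shape k = 10.5.

10.5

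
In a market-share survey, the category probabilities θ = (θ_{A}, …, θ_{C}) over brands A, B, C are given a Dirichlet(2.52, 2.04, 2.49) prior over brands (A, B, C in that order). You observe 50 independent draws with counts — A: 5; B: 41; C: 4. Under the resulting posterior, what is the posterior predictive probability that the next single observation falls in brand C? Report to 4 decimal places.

0.1138

The Dirichlet prior is conjugate to the Multinomial likelihood: each posterior αⱼ = prior αⱼ + observed count nⱼ.
Posterior concentration: (7.52, 43.04, 6.49), total = 57.05.
P(next = C | data) = α_{C}/Σα = 0.1138.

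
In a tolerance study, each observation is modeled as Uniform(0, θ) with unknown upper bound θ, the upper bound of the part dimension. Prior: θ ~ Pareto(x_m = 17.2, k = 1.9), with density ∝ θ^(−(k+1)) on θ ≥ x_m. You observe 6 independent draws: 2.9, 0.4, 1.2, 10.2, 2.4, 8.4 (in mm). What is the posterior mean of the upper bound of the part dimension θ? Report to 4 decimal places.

A Pareto(scale x_m, shape k) prior on the upper bound θ of Uniform(0, θ) is conjugate: posterior is Pareto(max(x_m, max xᵢ), k + n).
Sample maximum = 10.2; prior scale x_m = 17.2 → posterior scale = max = 17.2.
Posterior shape = 1.9 + 6 = 7.9.
E[θ|data] = k·x_m/(k−1) = 7.9·17.2/6.9 = 19.6928.

19.6928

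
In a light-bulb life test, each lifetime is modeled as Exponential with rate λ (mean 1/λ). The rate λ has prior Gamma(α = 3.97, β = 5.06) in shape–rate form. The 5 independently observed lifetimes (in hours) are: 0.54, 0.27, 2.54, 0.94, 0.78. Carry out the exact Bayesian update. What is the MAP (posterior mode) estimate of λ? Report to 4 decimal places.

0.7868

With a Gamma(shape α, rate β) prior on the exponential rate λ, the posterior after n observations with total T = Σxᵢ is Gamma(α+n, β+T).
Sum of observations T = 5.07 hours; n = 5.
Posterior: Gamma(3.97+5, 5.06+5.07) = Gamma(8.97, 10.13).
Mode = (α−1)/β = 0.7868.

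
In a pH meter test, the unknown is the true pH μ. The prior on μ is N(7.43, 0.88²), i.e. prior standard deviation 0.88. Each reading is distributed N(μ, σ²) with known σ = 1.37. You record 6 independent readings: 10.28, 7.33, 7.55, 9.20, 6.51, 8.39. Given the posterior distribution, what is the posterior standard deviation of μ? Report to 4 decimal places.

0.4720

For Normal data with known variance σ², a Normal(μ₀, σ₀²) prior on μ is conjugate. Posterior precision = 1/σ₀² + n/σ²; posterior mean is the precision-weighted average of μ₀ and x̄.
σ₀² = 0.88² = 0.7744, σ² = 1.37² = 1.8769; σ² + n·σ₀² = 1.8769 + 6·0.7744 = 6.5233.
Posterior precision = 1/σ₀² + n/σ² = 1/0.7744 + 6/1.8769 = (σ² + n·σ₀²)/(σ₀²σ²) = 6.5233/(0.7744·1.8769); posterior variance σₙ² = σ₀²σ²/(σ² + n·σ₀²) = 0.7744·1.8769/6.5233 = 0.222812.
Posterior SD = √σₙ² = √(0.7744·1.8769/6.5233) = 0.4720.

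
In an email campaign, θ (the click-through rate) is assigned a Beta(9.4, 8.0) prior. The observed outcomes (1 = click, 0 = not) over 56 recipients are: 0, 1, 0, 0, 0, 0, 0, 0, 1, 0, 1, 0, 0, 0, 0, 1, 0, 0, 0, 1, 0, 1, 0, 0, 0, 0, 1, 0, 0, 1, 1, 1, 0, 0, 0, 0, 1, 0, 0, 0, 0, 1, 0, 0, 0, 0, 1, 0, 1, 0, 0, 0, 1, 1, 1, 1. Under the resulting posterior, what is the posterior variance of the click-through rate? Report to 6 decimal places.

0.003144

The Beta prior is conjugate to a Binomial/Bernoulli likelihood; the update adds successes to α and failures to β.
Posterior: Beta(α+k, β+n−k) = Beta(9.4+18, 8.0+38) = Beta(27.4, 46.0).
Var = αβ/((α+β)²(α+β+1)) = 27.4·46.0/(73.4²·74.4) = 0.003144.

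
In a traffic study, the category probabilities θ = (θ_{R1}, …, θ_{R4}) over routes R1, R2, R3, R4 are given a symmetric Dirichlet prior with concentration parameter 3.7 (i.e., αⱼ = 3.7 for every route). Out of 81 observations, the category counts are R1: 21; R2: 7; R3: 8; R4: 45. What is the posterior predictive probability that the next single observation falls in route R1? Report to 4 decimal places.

The Dirichlet prior is conjugate to the Multinomial likelihood: each posterior αⱼ = prior αⱼ + observed count nⱼ.
Posterior concentration: (24.7, 10.7, 11.7, 48.7), total = 95.8.
P(next = R1 | data) = α_{R1}/Σα = 0.2578.

0.2578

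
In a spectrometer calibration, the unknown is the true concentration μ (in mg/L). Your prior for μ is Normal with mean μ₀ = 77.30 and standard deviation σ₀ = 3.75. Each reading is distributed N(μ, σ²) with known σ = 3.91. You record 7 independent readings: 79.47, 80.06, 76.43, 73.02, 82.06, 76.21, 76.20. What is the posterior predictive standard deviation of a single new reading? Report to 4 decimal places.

For Normal data with known variance σ², a Normal(μ₀, σ₀²) prior on μ is conjugate. Posterior precision = 1/σ₀² + n/σ²; posterior mean is the precision-weighted average of μ₀ and x̄.
σ₀² = 3.75² = 14.0625, σ² = 3.91² = 15.2881; σ² + n·σ₀² = 15.2881 + 7·14.0625 = 113.7256.
Posterior precision = 1/σ₀² + n/σ² = 1/14.0625 + 7/15.2881 = (σ² + n·σ₀²)/(σ₀²σ²) = 113.7256/(14.0625·15.2881); posterior variance σₙ² = σ₀²σ²/(σ² + n·σ₀²) = 14.0625·15.2881/113.7256 = 1.890418.
Predictive variance for one new observation = σₙ² + σ² = 14.0625·15.2881/113.7256 + 15.2881 = σ²·(σ₀² + 113.7256)/113.7256 = 15.2881·127.7881/113.7256 = 17.178518; SD = √(15.2881·127.7881/113.7256) = 4.1447.

4.1447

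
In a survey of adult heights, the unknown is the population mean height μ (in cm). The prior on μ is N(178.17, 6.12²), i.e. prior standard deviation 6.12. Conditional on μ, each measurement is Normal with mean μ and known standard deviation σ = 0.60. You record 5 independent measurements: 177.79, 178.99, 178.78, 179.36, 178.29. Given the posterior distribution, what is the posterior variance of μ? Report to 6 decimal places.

0.071862

For Normal data with known variance σ², a Normal(μ₀, σ₀²) prior on μ is conjugate. Posterior precision = 1/σ₀² + n/σ²; posterior mean is the precision-weighted average of μ₀ and x̄.
σ₀² = 6.12² = 37.4544, σ² = 0.60² = 0.36; σ² + n·σ₀² = 0.36 + 5·37.4544 = 187.632.
Posterior precision = 1/σ₀² + n/σ² = 1/37.4544 + 5/0.36 = (σ² + n·σ₀²)/(σ₀²σ²) = 187.632/(37.4544·0.36); posterior variance σₙ² = σ₀²σ²/(σ² + n·σ₀²) = 37.4544·0.36/187.632 = 0.071862.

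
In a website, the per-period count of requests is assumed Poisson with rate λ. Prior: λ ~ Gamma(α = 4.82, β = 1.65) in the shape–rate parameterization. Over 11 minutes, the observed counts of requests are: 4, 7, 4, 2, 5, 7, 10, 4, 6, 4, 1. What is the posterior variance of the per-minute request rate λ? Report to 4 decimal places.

0.3676

With a Gamma(shape α, rate β) prior, the Poisson likelihood is conjugate: the posterior is Gamma(α + ΣXᵢ, β + n).
Sum of counts S = 54 over n = 11 minutes.
Posterior: Gamma(α+S, β+n) = Gamma(4.82+54, 1.65+11) = Gamma(58.82, 12.65).
Var = α/β² = 58.82/12.65² = 0.3676.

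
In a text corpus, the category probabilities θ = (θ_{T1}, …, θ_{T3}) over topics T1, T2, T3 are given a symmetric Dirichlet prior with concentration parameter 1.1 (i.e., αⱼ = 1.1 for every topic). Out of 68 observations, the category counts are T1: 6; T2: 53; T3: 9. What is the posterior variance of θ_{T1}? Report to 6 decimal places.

The Dirichlet prior is conjugate to the Multinomial likelihood: each posterior αⱼ = prior αⱼ + observed count nⱼ.
Posterior concentration: (7.1, 54.1, 10.1), total = 71.3.
Var[θ_j] = α_j(Σα−α_j)/((Σα)²(Σα+1)) = 7.1·64.2/(71.3²·72.3) = 0.001240.

0.001240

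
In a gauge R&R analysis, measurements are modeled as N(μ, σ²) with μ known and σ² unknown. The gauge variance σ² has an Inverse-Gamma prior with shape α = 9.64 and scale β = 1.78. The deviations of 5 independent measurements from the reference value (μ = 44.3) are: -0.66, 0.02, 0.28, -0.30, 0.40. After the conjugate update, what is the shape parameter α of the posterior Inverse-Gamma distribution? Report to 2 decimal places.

12.14

With known mean μ and an Inverse-Gamma(α, β) prior on σ², the Normal likelihood is conjugate: posterior is Inv-Gamma(α + n/2, β + Σ(xᵢ−μ)²/2).
Σ(xᵢ−μ)² = (-0.66)² + (0.02)² + (0.28)² + (-0.30)² + (0.40)² = 0.7644.
Posterior: Inv-Gamma(9.64 + 5/2, 1.78 + 0.7644/2) = Inv-Gamma(12.14, 2.16220).
Posterior α = 12.14.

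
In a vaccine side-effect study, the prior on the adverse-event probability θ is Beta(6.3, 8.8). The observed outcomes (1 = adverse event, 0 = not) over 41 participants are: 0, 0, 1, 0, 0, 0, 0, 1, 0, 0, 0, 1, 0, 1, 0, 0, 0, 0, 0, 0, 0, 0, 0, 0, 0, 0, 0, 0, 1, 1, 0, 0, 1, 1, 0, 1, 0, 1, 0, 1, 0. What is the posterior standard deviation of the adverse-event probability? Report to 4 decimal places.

The Beta prior is conjugate to a Binomial/Bernoulli likelihood; the update adds successes to α and failures to β.
Posterior: Beta(α+k, β+n−k) = Beta(6.3+11, 8.8+30) = Beta(17.3, 38.8).
Var = αβ/((α+β)²(α+β+1)) = 17.3·38.8/(56.1²·57.1) = 0.00373522; SD = √0.00373522 = 0.0611.

0.0611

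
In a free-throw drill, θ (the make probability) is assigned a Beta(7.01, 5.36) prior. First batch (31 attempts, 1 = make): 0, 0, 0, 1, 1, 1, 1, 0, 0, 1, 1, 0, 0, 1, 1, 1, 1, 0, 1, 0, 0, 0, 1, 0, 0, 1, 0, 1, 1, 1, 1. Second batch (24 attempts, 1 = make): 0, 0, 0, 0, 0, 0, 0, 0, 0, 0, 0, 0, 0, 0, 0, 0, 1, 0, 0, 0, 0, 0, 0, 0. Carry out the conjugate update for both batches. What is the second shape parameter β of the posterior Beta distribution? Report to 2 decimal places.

42.36

The Beta prior is conjugate to a Binomial/Bernoulli likelihood; the update adds successes to α and failures to β.
After batch 1: Beta(7.01+17, 5.36+14) = Beta(24.01, 19.36).
After batch 2: Beta(24.01+1, 19.36+23) = Beta(25.01, 42.36).
Posterior β = 42.36.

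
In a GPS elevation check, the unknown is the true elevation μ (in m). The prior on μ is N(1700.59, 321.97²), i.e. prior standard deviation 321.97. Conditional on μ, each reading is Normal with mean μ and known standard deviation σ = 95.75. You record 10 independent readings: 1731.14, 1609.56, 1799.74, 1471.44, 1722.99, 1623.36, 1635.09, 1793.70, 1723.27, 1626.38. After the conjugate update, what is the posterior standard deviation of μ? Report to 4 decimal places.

For Normal data with known variance σ², a Normal(μ₀, σ₀²) prior on μ is conjugate. Posterior precision = 1/σ₀² + n/σ²; posterior mean is the precision-weighted average of μ₀ and x̄.
σ₀² = 321.97² = 103664.6809, σ² = 95.75² = 9168.0625; σ² + n·σ₀² = 9168.0625 + 10·103664.6809 = 1045814.8715.
Posterior precision = 1/σ₀² + n/σ² = 1/103664.6809 + 10/9168.0625 = (σ² + n·σ₀²)/(σ₀²σ²) = 1045814.8715/(103664.6809·9168.0625); posterior variance σₙ² = σ₀²σ²/(σ² + n·σ₀²) = 103664.6809·9168.0625/1045814.8715 = 908.769133.
Posterior SD = √σₙ² = √(103664.6809·9168.0625/1045814.8715) = 30.1458.

30.1458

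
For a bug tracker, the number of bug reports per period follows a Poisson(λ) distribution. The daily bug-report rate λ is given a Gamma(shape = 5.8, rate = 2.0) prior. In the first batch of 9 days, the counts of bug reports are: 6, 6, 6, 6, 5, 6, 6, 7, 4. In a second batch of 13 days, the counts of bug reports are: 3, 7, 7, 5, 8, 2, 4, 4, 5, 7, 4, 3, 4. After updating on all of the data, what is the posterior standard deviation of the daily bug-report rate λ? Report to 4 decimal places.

With a Gamma(shape α, rate β) prior, the Poisson likelihood is conjugate: the posterior is Gamma(α + ΣXᵢ, β + n).
Batch 1: sum of counts S = 52 over n = 9 days.
After batch 1: Gamma(α+S, β+n) = Gamma(5.8+52, 2.0+9) = Gamma(57.8, 11.0).
Batch 2: sum of counts S = 63 over n = 13 days.
After batch 2: Gamma(α+S, β+n) = Gamma(57.8+63, 11.0+13) = Gamma(120.8, 24.0).
SD = √α/β = √120.8/24.0 = 0.4580.

0.4580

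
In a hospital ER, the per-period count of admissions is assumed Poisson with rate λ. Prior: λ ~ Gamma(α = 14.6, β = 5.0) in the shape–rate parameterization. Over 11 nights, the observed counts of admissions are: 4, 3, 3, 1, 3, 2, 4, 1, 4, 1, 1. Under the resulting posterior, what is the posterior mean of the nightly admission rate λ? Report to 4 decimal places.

With a Gamma(shape α, rate β) prior, the Poisson likelihood is conjugate: the posterior is Gamma(α + ΣXᵢ, β + n).
Sum of counts S = 27 over n = 11 nights.
Posterior: Gamma(α+S, β+n) = Gamma(14.6+27, 5.0+11) = Gamma(41.6, 16.0).
Posterior mean = α/β = 41.6/16.0 = 2.6000.

2.6000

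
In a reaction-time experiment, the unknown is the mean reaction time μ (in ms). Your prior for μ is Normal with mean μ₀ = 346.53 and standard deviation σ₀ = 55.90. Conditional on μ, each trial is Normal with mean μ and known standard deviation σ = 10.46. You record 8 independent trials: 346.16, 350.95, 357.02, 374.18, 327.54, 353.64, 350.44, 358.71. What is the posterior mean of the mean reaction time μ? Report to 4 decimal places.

For Normal data with known variance σ², a Normal(μ₀, σ₀²) prior on μ is conjugate. Posterior precision = 1/σ₀² + n/σ²; posterior mean is the precision-weighted average of μ₀ and x̄.
Σxᵢ = 346.16 + 350.95 + 357.02 + 374.18 + 327.54 + 353.64 + 350.44 + 358.71 = 2818.64, so n·x̄ = 2818.64.
σ₀² = 55.90² = 3124.81, σ² = 10.46² = 109.4116; σ² + n·σ₀² = 109.4116 + 8·3124.81 = 25107.8916.
Posterior mean = (μ₀/σ₀² + n·x̄/σ²)/(1/σ₀² + n/σ²) = (σ²·μ₀ + σ₀²·n·x̄)/(σ² + n·σ₀²) = (109.4116·346.53 + 3124.81·2818.64)/25107.8916 = 8845628.860148/25107.8916 = 352.3047.

352.3047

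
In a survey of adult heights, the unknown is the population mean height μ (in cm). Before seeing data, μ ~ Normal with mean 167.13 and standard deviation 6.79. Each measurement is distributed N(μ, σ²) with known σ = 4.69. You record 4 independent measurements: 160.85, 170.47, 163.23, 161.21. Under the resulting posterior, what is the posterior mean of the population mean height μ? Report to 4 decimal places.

For Normal data with known variance σ², a Normal(μ₀, σ₀²) prior on μ is conjugate. Posterior precision = 1/σ₀² + n/σ²; posterior mean is the precision-weighted average of μ₀ and x̄.
Σxᵢ = 160.85 + 170.47 + 163.23 + 161.21 = 655.76, so n·x̄ = 655.76.
σ₀² = 6.79² = 46.1041, σ² = 4.69² = 21.9961; σ² + n·σ₀² = 21.9961 + 4·46.1041 = 206.4125.
Posterior mean = (μ₀/σ₀² + n·x̄/σ²)/(1/σ₀² + n/σ²) = (σ²·μ₀ + σ₀²·n·x̄)/(σ² + n·σ₀²) = (21.9961·167.13 + 46.1041·655.76)/206.4125 = 33909.432809/206.4125 = 164.2799.

164.2799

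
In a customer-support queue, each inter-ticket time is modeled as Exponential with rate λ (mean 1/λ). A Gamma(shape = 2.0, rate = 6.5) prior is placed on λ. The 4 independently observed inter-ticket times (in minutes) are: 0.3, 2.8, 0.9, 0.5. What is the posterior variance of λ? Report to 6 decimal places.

0.049587

With a Gamma(shape α, rate β) prior on the exponential rate λ, the posterior after n observations with total T = Σxᵢ is Gamma(α+n, β+T).
Sum of observations T = 4.5 minutes; n = 4.
Posterior: Gamma(2.0+4, 6.5+4.5) = Gamma(6.0, 11.0).
Var = α/β² = 0.049587.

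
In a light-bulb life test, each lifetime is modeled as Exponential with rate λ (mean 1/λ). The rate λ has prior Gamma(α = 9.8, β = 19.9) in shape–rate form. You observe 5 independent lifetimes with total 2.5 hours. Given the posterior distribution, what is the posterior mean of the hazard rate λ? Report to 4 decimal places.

0.6607

With a Gamma(shape α, rate β) prior on the exponential rate λ, the posterior after n observations with total T = Σxᵢ is Gamma(α+n, β+T).
Posterior: Gamma(9.8+5, 19.9+2.5) = Gamma(14.8, 22.4).
Posterior mean of λ = α/β = 14.8/22.4 = 0.6607.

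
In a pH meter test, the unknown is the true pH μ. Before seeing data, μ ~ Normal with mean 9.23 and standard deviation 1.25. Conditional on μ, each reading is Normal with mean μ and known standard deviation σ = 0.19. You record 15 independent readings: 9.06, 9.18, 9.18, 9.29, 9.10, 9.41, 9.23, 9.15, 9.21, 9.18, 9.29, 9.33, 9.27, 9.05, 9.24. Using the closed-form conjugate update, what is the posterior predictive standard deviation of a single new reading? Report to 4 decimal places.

For Normal data with known variance σ², a Normal(μ₀, σ₀²) prior on μ is conjugate. Posterior precision = 1/σ₀² + n/σ²; posterior mean is the precision-weighted average of μ₀ and x̄.
σ₀² = 1.25² = 1.5625, σ² = 0.19² = 0.0361; σ² + n·σ₀² = 0.0361 + 15·1.5625 = 23.4736.
Posterior precision = 1/σ₀² + n/σ² = 1/1.5625 + 15/0.0361 = (σ² + n·σ₀²)/(σ₀²σ²) = 23.4736/(1.5625·0.0361); posterior variance σₙ² = σ₀²σ²/(σ² + n·σ₀²) = 1.5625·0.0361/23.4736 = 0.002403.
Predictive variance for one new observation = σₙ² + σ² = 1.5625·0.0361/23.4736 + 0.0361 = σ²·(σ₀² + 23.4736)/23.4736 = 0.0361·25.0361/23.4736 = 0.038503; SD = √(0.0361·25.0361/23.4736) = 0.1962.

0.1962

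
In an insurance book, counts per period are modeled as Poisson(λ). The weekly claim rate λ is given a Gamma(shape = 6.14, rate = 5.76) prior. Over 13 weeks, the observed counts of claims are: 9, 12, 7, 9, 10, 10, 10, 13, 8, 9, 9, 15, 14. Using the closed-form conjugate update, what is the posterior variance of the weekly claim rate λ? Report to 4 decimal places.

With a Gamma(shape α, rate β) prior, the Poisson likelihood is conjugate: the posterior is Gamma(α + ΣXᵢ, β + n).
Sum of counts S = 135 over n = 13 weeks.
Posterior: Gamma(α+S, β+n) = Gamma(6.14+135, 5.76+13) = Gamma(141.14, 18.76).
Var = α/β² = 141.14/18.76² = 0.4010.

0.4010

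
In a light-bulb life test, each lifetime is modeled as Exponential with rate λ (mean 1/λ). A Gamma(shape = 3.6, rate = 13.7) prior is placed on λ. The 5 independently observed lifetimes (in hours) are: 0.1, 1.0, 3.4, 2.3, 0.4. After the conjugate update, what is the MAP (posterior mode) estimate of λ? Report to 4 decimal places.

0.3636

With a Gamma(shape α, rate β) prior on the exponential rate λ, the posterior after n observations with total T = Σxᵢ is Gamma(α+n, β+T).
Sum of observations T = 7.2 hours; n = 5.
Posterior: Gamma(3.6+5, 13.7+7.2) = Gamma(8.6, 20.9).
Mode = (α−1)/β = 0.3636.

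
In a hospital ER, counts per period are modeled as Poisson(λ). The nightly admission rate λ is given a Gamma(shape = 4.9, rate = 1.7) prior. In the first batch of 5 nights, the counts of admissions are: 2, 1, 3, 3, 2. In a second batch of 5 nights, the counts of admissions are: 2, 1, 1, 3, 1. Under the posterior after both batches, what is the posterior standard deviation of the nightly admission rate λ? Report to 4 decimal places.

0.4178

With a Gamma(shape α, rate β) prior, the Poisson likelihood is conjugate: the posterior is Gamma(α + ΣXᵢ, β + n).
Batch 1: sum of counts S = 11 over n = 5 nights.
After batch 1: Gamma(α+S, β+n) = Gamma(4.9+11, 1.7+5) = Gamma(15.9, 6.7).
Batch 2: sum of counts S = 8 over n = 5 nights.
After batch 2: Gamma(α+S, β+n) = Gamma(15.9+8, 6.7+5) = Gamma(23.9, 11.7).
SD = √α/β = √23.9/11.7 = 0.4178.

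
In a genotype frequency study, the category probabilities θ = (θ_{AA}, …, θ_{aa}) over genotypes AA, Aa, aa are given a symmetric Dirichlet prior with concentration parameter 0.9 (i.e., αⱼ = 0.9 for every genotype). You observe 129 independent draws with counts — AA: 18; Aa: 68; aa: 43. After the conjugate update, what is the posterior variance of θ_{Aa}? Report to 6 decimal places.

The Dirichlet prior is conjugate to the Multinomial likelihood: each posterior αⱼ = prior αⱼ + observed count nⱼ.
Posterior concentration: (18.9, 68.9, 43.9), total = 131.7.
Var[θ_j] = α_j(Σα−α_j)/((Σα)²(Σα+1)) = 68.9·62.8/(131.7²·132.7) = 0.001880.

0.001880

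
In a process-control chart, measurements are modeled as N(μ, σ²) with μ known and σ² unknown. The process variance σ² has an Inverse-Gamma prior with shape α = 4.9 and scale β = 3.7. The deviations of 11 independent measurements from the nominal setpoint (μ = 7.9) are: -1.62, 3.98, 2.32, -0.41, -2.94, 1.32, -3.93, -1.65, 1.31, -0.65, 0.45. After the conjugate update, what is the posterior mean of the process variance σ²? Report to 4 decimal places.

With known mean μ and an Inverse-Gamma(α, β) prior on σ², the Normal likelihood is conjugate: posterior is Inv-Gamma(α + n/2, β + Σ(xᵢ−μ)²/2).
Σ(xᵢ−μ)² = (-1.62)² + (3.98)² + (2.32)² + (-0.41)² + (-2.94)² + (1.32)² + (-3.93)² + (-1.65)² + (1.31)² + (-0.65)² + (0.45)² = 54.9098.
Posterior: Inv-Gamma(4.9 + 11/2, 3.7 + 54.9098/2) = Inv-Gamma(10.40, 31.15490).
E[σ²|data] = β/(α−1) = 31.15490/9.40 = 3.3144.

3.3144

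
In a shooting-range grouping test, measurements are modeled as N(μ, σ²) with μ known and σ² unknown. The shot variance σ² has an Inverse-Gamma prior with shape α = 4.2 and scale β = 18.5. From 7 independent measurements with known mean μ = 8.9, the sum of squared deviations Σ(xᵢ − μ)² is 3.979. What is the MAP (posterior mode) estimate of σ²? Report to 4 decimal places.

2.3551

With known mean μ and an Inverse-Gamma(α, β) prior on σ², the Normal likelihood is conjugate: posterior is Inv-Gamma(α + n/2, β + Σ(xᵢ−μ)²/2).
Posterior: Inv-Gamma(4.2 + 7/2, 18.5 + 3.979/2) = Inv-Gamma(7.70, 20.4895).
Mode = β/(α+1) = 20.4895/8.70 = 2.3551.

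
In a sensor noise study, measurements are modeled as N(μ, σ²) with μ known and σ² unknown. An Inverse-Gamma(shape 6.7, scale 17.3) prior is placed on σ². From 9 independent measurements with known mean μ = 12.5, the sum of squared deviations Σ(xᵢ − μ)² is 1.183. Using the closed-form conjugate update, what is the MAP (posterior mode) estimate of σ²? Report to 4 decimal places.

1.4665

With known mean μ and an Inverse-Gamma(α, β) prior on σ², the Normal likelihood is conjugate: posterior is Inv-Gamma(α + n/2, β + Σ(xᵢ−μ)²/2).
Posterior: Inv-Gamma(6.7 + 9/2, 17.3 + 1.183/2) = Inv-Gamma(11.20, 17.8915).
Mode = β/(α+1) = 17.8915/12.20 = 1.4665.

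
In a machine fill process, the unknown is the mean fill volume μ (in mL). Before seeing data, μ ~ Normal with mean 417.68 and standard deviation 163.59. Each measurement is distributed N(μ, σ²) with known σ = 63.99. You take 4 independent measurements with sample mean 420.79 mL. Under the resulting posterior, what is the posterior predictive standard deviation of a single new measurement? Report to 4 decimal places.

For Normal data with known variance σ², a Normal(μ₀, σ₀²) prior on μ is conjugate. Posterior precision = 1/σ₀² + n/σ²; posterior mean is the precision-weighted average of μ₀ and x̄.
σ₀² = 163.59² = 26761.6881, σ² = 63.99² = 4094.7201; σ² + n·σ₀² = 4094.7201 + 4·26761.6881 = 111141.4725.
Posterior precision = 1/σ₀² + n/σ² = 1/26761.6881 + 4/4094.7201 = (σ² + n·σ₀²)/(σ₀²σ²) = 111141.4725/(26761.6881·4094.7201); posterior variance σₙ² = σ₀²σ²/(σ² + n·σ₀²) = 26761.6881·4094.7201/111141.4725 = 985.965182.
Predictive variance for one new observation = σₙ² + σ² = 26761.6881·4094.7201/111141.4725 + 4094.7201 = σ²·(σ₀² + 111141.4725)/111141.4725 = 4094.7201·137903.1606/111141.4725 = 5080.685282; SD = √(4094.7201·137903.1606/111141.4725) = 71.2789.

71.2789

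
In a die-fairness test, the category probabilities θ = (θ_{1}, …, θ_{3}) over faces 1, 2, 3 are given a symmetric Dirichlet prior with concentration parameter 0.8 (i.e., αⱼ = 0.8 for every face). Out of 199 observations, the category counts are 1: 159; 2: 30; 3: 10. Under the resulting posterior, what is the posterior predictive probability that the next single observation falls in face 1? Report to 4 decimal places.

The Dirichlet prior is conjugate to the Multinomial likelihood: each posterior αⱼ = prior αⱼ + observed count nⱼ.
Posterior concentration: (159.8, 30.8, 10.8), total = 201.4.
P(next = 1 | data) = α_{1}/Σα = 0.7934.

0.7934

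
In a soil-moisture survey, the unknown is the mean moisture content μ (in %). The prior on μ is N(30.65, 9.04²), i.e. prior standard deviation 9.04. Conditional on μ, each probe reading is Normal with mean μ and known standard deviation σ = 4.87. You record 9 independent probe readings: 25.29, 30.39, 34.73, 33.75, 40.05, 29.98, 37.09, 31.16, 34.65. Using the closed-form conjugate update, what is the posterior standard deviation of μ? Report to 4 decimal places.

For Normal data with known variance σ², a Normal(μ₀, σ₀²) prior on μ is conjugate. Posterior precision = 1/σ₀² + n/σ²; posterior mean is the precision-weighted average of μ₀ and x̄.
σ₀² = 9.04² = 81.7216, σ² = 4.87² = 23.7169; σ² + n·σ₀² = 23.7169 + 9·81.7216 = 759.2113.
Posterior precision = 1/σ₀² + n/σ² = 1/81.7216 + 9/23.7169 = (σ² + n·σ₀²)/(σ₀²σ²) = 759.2113/(81.7216·23.7169); posterior variance σₙ² = σ₀²σ²/(σ² + n·σ₀²) = 81.7216·23.7169/759.2113 = 2.552890.
Posterior SD = √σₙ² = √(81.7216·23.7169/759.2113) = 1.5978.

1.5978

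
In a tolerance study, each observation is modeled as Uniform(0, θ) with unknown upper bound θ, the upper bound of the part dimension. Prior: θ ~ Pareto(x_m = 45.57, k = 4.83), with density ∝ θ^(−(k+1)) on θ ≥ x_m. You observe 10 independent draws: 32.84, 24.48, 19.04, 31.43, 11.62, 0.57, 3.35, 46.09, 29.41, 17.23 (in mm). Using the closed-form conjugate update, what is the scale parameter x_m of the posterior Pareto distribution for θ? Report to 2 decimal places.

A Pareto(scale x_m, shape k) prior on the upper bound θ of Uniform(0, θ) is conjugate: posterior is Pareto(max(x_m, max xᵢ), k + n).
Sample maximum = 46.09; prior scale x_m = 45.57 → posterior scale = max = 46.09.
Posterior shape = 4.83 + 10 = 14.83.
Posterior scale x_m = 46.09.

46.09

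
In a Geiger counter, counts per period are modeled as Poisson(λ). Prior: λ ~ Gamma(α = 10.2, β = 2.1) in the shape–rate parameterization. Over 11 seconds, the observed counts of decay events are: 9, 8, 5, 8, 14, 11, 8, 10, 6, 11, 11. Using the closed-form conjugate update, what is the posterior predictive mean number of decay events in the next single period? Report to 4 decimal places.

8.4885

With a Gamma(shape α, rate β) prior, the Poisson likelihood is conjugate: the posterior is Gamma(α + ΣXᵢ, β + n).
Sum of counts S = 101 over n = 11 seconds.
Posterior: Gamma(α+S, β+n) = Gamma(10.2+101, 2.1+11) = Gamma(111.2, 13.1).
The predictive distribution for one future period is NegBinom with mean α/β = 8.4885.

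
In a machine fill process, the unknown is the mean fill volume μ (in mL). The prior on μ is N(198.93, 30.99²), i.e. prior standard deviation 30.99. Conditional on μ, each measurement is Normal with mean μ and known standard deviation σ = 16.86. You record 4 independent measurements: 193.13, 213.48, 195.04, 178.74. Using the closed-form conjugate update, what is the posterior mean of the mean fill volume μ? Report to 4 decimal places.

195.3616

For Normal data with known variance σ², a Normal(μ₀, σ₀²) prior on μ is conjugate. Posterior precision = 1/σ₀² + n/σ²; posterior mean is the precision-weighted average of μ₀ and x̄.
Σxᵢ = 193.13 + 213.48 + 195.04 + 178.74 = 780.39, so n·x̄ = 780.39.
σ₀² = 30.99² = 960.3801, σ² = 16.86² = 284.2596; σ² + n·σ₀² = 284.2596 + 4·960.3801 = 4125.78.
Posterior mean = (μ₀/σ₀² + n·x̄/σ²)/(1/σ₀² + n/σ²) = (σ²·μ₀ + σ₀²·n·x̄)/(σ² + n·σ₀²) = (284.2596·198.93 + 960.3801·780.39)/4125.78 = 806018.788467/4125.78 = 195.3616.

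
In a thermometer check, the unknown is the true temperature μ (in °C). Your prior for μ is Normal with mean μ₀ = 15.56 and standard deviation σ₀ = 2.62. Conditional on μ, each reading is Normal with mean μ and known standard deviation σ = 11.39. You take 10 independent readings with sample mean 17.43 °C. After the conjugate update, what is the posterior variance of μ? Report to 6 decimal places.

4.489115

For Normal data with known variance σ², a Normal(μ₀, σ₀²) prior on μ is conjugate. Posterior precision = 1/σ₀² + n/σ²; posterior mean is the precision-weighted average of μ₀ and x̄.
σ₀² = 2.62² = 6.8644, σ² = 11.39² = 129.7321; σ² + n·σ₀² = 129.7321 + 10·6.8644 = 198.3761.
Posterior precision = 1/σ₀² + n/σ² = 1/6.8644 + 10/129.7321 = (σ² + n·σ₀²)/(σ₀²σ²) = 198.3761/(6.8644·129.7321); posterior variance σₙ² = σ₀²σ²/(σ² + n·σ₀²) = 6.8644·129.7321/198.3761 = 4.489115.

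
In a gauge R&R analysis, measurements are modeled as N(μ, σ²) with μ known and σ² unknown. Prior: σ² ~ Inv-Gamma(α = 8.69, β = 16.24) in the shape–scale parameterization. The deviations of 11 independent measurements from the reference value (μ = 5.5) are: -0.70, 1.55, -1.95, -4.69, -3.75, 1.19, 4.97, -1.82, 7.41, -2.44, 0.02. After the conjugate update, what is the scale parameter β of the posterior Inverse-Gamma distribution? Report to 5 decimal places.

82.76255

With known mean μ and an Inverse-Gamma(α, β) prior on σ², the Normal likelihood is conjugate: posterior is Inv-Gamma(α + n/2, β + Σ(xᵢ−μ)²/2).
Σ(xᵢ−μ)² = (-0.70)² + (1.55)² + (-1.95)² + (-4.69)² + (-3.75)² + (1.19)² + (4.97)² + (-1.82)² + (7.41)² + (-2.44)² + (0.02)² = 133.0451.
Posterior: Inv-Gamma(8.69 + 11/2, 16.24 + 133.0451/2) = Inv-Gamma(14.19, 82.76255).
Posterior β = 82.76255.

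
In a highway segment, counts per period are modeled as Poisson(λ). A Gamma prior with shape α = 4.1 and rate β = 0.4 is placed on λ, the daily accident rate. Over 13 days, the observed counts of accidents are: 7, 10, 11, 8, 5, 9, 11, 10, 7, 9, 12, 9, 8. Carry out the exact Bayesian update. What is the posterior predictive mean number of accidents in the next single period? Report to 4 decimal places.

8.9627

With a Gamma(shape α, rate β) prior, the Poisson likelihood is conjugate: the posterior is Gamma(α + ΣXᵢ, β + n).
Sum of counts S = 116 over n = 13 days.
Posterior: Gamma(α+S, β+n) = Gamma(4.1+116, 0.4+13) = Gamma(120.1, 13.4).
The predictive distribution for one future period is NegBinom with mean α/β = 8.9627.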